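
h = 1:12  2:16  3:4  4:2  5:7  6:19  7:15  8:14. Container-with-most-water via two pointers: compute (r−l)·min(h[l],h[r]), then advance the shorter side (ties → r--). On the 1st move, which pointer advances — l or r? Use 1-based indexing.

l=1 r=8: min(12,14)*7=84 best=84 *, l++

l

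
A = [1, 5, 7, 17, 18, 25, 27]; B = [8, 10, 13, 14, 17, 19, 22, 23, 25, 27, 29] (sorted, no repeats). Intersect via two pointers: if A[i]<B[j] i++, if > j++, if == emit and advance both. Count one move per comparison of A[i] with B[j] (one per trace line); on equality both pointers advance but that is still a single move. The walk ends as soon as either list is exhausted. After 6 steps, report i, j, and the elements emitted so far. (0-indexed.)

i=0 j=0: 1<8, i++
i=1 j=0: 5<8, i++
i=2 j=0: 7<8, i++
i=3 j=0: 17>8, j++
i=3 j=1: 17>10, j++
i=3 j=2: 17>13, j++

i=3, j=3, emitted=[]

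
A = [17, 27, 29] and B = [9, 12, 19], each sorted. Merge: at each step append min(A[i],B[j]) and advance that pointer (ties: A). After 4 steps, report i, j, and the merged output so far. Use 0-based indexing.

i=1, j=3, merged so far=[9, 12, 17, 19]

i=0 j=0: A[i]=17>B[j]=9 take 9, j++
i=0 j=1: A[i]=17>B[j]=12 take 12, j++
i=0 j=2: A[i]=17<=B[j]=19 take 17, i++
i=1 j=2: A[i]=27>B[j]=19 take 19, j++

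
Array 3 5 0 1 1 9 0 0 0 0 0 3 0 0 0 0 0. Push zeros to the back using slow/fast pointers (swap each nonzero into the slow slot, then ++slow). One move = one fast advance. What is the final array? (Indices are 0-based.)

(s=0,f=0) a[fast]=3≠0 swap→a[0]=3 → slow++,fast++
(s=1,f=1) a[fast]=5≠0 swap→a[1]=5 → slow++,fast++
(s=2,f=2) a[fast]=0 → fast++
(s=2,f=3) a[fast]=1≠0 swap→a[2]=1 → slow++,fast++
(s=3,f=4) a[fast]=1≠0 swap→a[3]=1 → slow++,fast++
(s=4,f=5) a[fast]=9≠0 swap→a[4]=9 → slow++,fast++
(s=5,f=6) a[fast]=0 → fast++
(s=5,f=7) a[fast]=0 → fast++
(s=5,f=8) a[fast]=0 → fast++
(s=5,f=9) a[fast]=0 → fast++
(s=5,f=10) a[fast]=0 → fast++
(s=5,f=11) a[fast]=3≠0 swap→a[5]=3 → slow++,fast++
(s=6,f=12) a[fast]=0 → fast++
(s=6,f=13) a[fast]=0 → fast++
(s=6,f=14) a[fast]=0 → fast++
(s=6,f=15) a[fast]=0 → fast++
(s=6,f=16) a[fast]=0 → fast++

[3, 5, 1, 1, 9, 3, 0, 0, 0, 0, 0, 0, 0, 0, 0, 0, 0]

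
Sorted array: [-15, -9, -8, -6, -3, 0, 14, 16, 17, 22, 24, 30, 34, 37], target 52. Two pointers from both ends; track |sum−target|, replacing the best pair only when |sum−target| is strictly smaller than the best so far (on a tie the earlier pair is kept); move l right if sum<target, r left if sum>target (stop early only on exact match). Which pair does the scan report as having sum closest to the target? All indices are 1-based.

pair (22, 30) with sum 52 (|Δ|=0)

[1,14] -15+37=22 d=30 * → l++
[2,14] -9+37=28 d=24 * → l++
[3,14] -8+37=29 d=23 * → l++
[4,14] -6+37=31 d=21 * → l++
[5,14] -3+37=34 d=18 * → l++
[6,14] 0+37=37 d=15 * → l++
[7,14] 14+37=51 d=1 * → l++
[8,14] 16+37=53 d=1 → r--
[8,13] 16+34=50 d=2 → l++
[9,13] 17+34=51 d=1 → l++
[10,13] 22+34=56 d=4 → r--
[10,12] 22+30=52 d=0 * → stop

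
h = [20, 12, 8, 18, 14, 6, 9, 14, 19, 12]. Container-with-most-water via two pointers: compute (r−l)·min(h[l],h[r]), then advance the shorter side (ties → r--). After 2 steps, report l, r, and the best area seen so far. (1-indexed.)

l=1, r=8, best area=152

[1,10] min(20,12)*9=108 best=108 * → r--
[1,9] min(20,19)*8=152 best=152 * → r--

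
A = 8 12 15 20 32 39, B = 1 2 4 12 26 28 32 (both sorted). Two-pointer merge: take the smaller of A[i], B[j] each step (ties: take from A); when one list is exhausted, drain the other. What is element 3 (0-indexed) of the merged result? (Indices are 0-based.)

merged[3] = 8

i=0 j=0: A[i]=8>B[j]=1 take 1, j++
i=0 j=1: A[i]=8>B[j]=2 take 2, j++
i=0 j=2: A[i]=8>B[j]=4 take 4, j++
i=0 j=3: A[i]=8<=B[j]=12 take 8, i++
i=1 j=3: A[i]=12<=B[j]=12 take 12, i++
i=2 j=3: A[i]=15>B[j]=12 take 12, j++
i=2 j=4: A[i]=15<=B[j]=26 take 15, i++
i=3 j=4: A[i]=20<=B[j]=26 take 20, i++
i=4 j=4: A[i]=32>B[j]=26 take 26, j++
i=4 j=5: A[i]=32>B[j]=28 take 28, j++
i=4 j=6: A[i]=32<=B[j]=32 take 32, i++
i=5 j=6: A[i]=39>B[j]=32 take 32, j++
i=5 j=7: B done, take A[i]=39, i++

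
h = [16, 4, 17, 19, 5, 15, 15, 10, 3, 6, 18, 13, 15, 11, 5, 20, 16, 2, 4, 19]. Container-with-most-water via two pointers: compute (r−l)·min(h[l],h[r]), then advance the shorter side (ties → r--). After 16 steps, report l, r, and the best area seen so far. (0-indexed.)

[0,19] min(16,19)*19=304 best=304 * → l++
[1,19] min(4,19)*18=72 best=304 → l++
[2,19] min(17,19)*17=289 best=304 → l++
[3,19] min(19,19)*16=304 best=304 → r--
[3,18] min(19,4)*15=60 best=304 → r--
[3,17] min(19,2)*14=28 best=304 → r--
[3,16] min(19,16)*13=208 best=304 → r--
[3,15] min(19,20)*12=228 best=304 → l++
[4,15] min(5,20)*11=55 best=304 → l++
[5,15] min(15,20)*10=150 best=304 → l++
[6,15] min(15,20)*9=135 best=304 → l++
[7,15] min(10,20)*8=80 best=304 → l++
[8,15] min(3,20)*7=21 best=304 → l++
[9,15] min(6,20)*6=36 best=304 → l++
[10,15] min(18,20)*5=90 best=304 → l++
[11,15] min(13,20)*4=52 best=304 → l++

l=12, r=15, best area=304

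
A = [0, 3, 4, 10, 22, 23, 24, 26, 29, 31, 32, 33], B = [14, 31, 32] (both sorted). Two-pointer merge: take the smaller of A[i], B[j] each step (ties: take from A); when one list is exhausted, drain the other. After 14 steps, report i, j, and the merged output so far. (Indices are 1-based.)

[i=1,j=1] A[i]=0<=B[j]=14 take 0 → i++
[i=2,j=1] A[i]=3<=B[j]=14 take 3 → i++
[i=3,j=1] A[i]=4<=B[j]=14 take 4 → i++
[i=4,j=1] A[i]=10<=B[j]=14 take 10 → i++
[i=5,j=1] A[i]=22>B[j]=14 take 14 → j++
[i=5,j=2] A[i]=22<=B[j]=31 take 22 → i++
[i=6,j=2] A[i]=23<=B[j]=31 take 23 → i++
[i=7,j=2] A[i]=24<=B[j]=31 take 24 → i++
[i=8,j=2] A[i]=26<=B[j]=31 take 26 → i++
[i=9,j=2] A[i]=29<=B[j]=31 take 29 → i++
[i=10,j=2] A[i]=31<=B[j]=31 take 31 → i++
[i=11,j=2] A[i]=32>B[j]=31 take 31 → j++
[i=11,j=3] A[i]=32<=B[j]=32 take 32 → i++
[i=12,j=3] A[i]=33>B[j]=32 take 32 → j++

i=12, j=4, merged so far=[0, 3, 4, 10, 14, 22, 23, 24, 26, 29, 31, 31, 32, 32]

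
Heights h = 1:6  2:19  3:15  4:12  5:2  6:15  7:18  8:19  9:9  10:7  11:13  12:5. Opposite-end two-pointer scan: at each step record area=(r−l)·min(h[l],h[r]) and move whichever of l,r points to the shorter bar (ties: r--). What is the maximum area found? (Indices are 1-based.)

[1,12] min(6,5)*11=55 best=55 * → r--
[1,11] min(6,13)*10=60 best=60 * → l++
[2,11] min(19,13)*9=117 best=117 * → r--
[2,10] min(19,7)*8=56 best=117 → r--
[2,9] min(19,9)*7=63 best=117 → r--
[2,8] min(19,19)*6=114 best=117 → r--
[2,7] min(19,18)*5=90 best=117 → r--
[2,6] min(19,15)*4=60 best=117 → r--
[2,5] min(19,2)*3=6 best=117 → r--
[2,4] min(19,12)*2=24 best=117 → r--
[2,3] min(19,15)*1=15 best=117 → r--

max area = 117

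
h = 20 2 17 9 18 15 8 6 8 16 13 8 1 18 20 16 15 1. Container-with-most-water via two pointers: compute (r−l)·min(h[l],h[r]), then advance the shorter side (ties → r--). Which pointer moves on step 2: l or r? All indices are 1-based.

l=1 r=18: min(20,1)*17=17 best=17 *, r--
l=1 r=17: min(20,15)*16=240 best=240 *, r--

r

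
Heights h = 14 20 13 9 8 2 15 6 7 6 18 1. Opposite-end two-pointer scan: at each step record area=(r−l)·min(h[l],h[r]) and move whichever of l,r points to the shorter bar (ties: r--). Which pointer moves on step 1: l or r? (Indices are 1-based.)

l=1 r=12: min(14,1)*11=11 best=11 *, r--

r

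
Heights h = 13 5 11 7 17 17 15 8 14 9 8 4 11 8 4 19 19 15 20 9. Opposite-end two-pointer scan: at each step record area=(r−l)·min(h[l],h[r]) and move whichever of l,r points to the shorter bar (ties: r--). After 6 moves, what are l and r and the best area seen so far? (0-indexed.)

l=0 r=19: min(13,9)*19=171 best=171 *, r--
l=0 r=18: min(13,20)*18=234 best=234 *, l++
l=1 r=18: min(5,20)*17=85 best=234, l++
l=2 r=18: min(11,20)*16=176 best=234, l++
l=3 r=18: min(7,20)*15=105 best=234, l++
l=4 r=18: min(17,20)*14=238 best=238 *, l++

l=5, r=18, best area=238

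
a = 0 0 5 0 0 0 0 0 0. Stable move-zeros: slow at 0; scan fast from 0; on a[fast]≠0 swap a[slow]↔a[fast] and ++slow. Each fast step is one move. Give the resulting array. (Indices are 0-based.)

(s=0,f=0) a[fast]=0 → fast++
(s=0,f=1) a[fast]=0 → fast++
(s=0,f=2) a[fast]=5≠0 swap→a[0]=5 → slow++,fast++
(s=1,f=3) a[fast]=0 → fast++
(s=1,f=4) a[fast]=0 → fast++
(s=1,f=5) a[fast]=0 → fast++
(s=1,f=6) a[fast]=0 → fast++
(s=1,f=7) a[fast]=0 → fast++
(s=1,f=8) a[fast]=0 → fast++

[5, 0, 0, 0, 0, 0, 0, 0, 0]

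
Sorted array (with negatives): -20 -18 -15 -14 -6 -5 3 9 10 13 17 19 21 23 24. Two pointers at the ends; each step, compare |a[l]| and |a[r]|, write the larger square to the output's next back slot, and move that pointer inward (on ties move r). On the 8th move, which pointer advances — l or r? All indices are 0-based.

l

[0,14] |-20|<=|24| out[14]=576 → r--
[0,13] |-20|<=|23| out[13]=529 → r--
[0,12] |-20|<=|21| out[12]=441 → r--
[0,11] |-20|>|19| out[11]=400 → l++
[1,11] |-18|<=|19| out[10]=361 → r--
[1,10] |-18|>|17| out[9]=324 → l++
[2,10] |-15|<=|17| out[8]=289 → r--
[2,9] |-15|>|13| out[7]=225 → l++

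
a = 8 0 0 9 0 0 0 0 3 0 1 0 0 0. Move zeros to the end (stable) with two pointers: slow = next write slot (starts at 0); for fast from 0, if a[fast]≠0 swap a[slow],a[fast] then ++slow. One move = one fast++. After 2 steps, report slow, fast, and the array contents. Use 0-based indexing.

slow=1, fast=2, a=[8, 0, 0, 9, 0, 0, 0, 0, 3, 0, 1, 0, 0, 0]

slow=0 fast=0: a[fast]=8≠0 swap→a[0]=8, slow++,fast++
slow=1 fast=1: a[fast]=0, fast++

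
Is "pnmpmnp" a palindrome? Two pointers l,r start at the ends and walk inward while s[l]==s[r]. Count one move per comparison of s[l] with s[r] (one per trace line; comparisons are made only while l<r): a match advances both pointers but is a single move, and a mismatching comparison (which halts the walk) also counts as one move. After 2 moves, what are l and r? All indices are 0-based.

l=0 r=6: 'p'=='p', l++,r--
l=1 r=5: 'n'=='n', l++,r--

l=2, r=4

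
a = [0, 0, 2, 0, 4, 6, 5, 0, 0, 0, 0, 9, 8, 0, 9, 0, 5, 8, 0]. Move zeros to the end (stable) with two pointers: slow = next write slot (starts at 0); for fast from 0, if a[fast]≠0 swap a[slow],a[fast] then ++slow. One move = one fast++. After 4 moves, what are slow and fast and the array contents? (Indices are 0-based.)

slow=1, fast=4, a=[2, 0, 0, 0, 4, 6, 5, 0, 0, 0, 0, 9, 8, 0, 9, 0, 5, 8, 0]

(s=0,f=0) a[fast]=0 → fast++
(s=0,f=1) a[fast]=0 → fast++
(s=0,f=2) a[fast]=2≠0 swap→a[0]=2 → slow++,fast++
(s=1,f=3) a[fast]=0 → fast++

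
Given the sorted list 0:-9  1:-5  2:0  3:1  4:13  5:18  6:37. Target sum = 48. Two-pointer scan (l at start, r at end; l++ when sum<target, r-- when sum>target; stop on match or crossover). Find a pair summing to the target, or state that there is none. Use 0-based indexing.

no pair

[0,6] -9+37=28 <48 → l++
[1,6] -5+37=32 <48 → l++
[2,6] 0+37=37 <48 → l++
[3,6] 1+37=38 <48 → l++
[4,6] 13+37=50 >48 → r--
[4,5] 13+18=31 <48 → l++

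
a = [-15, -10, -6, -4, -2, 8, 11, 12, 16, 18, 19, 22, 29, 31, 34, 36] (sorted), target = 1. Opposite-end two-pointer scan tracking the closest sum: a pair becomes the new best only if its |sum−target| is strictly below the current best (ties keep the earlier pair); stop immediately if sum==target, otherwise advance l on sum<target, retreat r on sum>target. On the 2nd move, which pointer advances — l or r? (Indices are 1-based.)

[1,16] -15+36=21 d=20 * → r--
[1,15] -15+34=19 d=18 * → r--

r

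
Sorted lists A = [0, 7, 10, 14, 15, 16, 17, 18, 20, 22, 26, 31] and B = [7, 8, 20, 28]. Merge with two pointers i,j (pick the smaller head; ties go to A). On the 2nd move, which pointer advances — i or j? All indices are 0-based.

[i=0,j=0] A[i]=0<=B[j]=7 take 0 → i++
[i=1,j=0] A[i]=7<=B[j]=7 take 7 → i++

i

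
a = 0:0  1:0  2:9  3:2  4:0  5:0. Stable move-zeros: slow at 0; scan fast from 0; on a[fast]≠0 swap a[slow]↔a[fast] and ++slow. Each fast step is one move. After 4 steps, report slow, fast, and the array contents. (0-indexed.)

(s=0,f=0) a[fast]=0 → fast++
(s=0,f=1) a[fast]=0 → fast++
(s=0,f=2) a[fast]=9≠0 swap→a[0]=9 → slow++,fast++
(s=1,f=3) a[fast]=2≠0 swap→a[1]=2 → slow++,fast++

slow=2, fast=4, a=[9, 2, 0, 0, 0, 0]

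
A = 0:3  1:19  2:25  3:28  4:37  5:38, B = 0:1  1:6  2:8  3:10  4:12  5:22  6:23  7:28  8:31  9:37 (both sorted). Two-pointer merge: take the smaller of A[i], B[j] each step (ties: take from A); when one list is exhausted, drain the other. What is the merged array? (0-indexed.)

[1, 3, 6, 8, 10, 12, 19, 22, 23, 25, 28, 28, 31, 37, 37, 38]

i=0 j=0: A[i]=3>B[j]=1 take 1, j++
i=0 j=1: A[i]=3<=B[j]=6 take 3, i++
i=1 j=1: A[i]=19>B[j]=6 take 6, j++
i=1 j=2: A[i]=19>B[j]=8 take 8, j++
i=1 j=3: A[i]=19>B[j]=10 take 10, j++
i=1 j=4: A[i]=19>B[j]=12 take 12, j++
i=1 j=5: A[i]=19<=B[j]=22 take 19, i++
i=2 j=5: A[i]=25>B[j]=22 take 22, j++
i=2 j=6: A[i]=25>B[j]=23 take 23, j++
i=2 j=7: A[i]=25<=B[j]=28 take 25, i++
i=3 j=7: A[i]=28<=B[j]=28 take 28, i++
i=4 j=7: A[i]=37>B[j]=28 take 28, j++
i=4 j=8: A[i]=37>B[j]=31 take 31, j++
i=4 j=9: A[i]=37<=B[j]=37 take 37, i++
i=5 j=9: A[i]=38>B[j]=37 take 37, j++
i=5 j=10: B done, take A[i]=38, i++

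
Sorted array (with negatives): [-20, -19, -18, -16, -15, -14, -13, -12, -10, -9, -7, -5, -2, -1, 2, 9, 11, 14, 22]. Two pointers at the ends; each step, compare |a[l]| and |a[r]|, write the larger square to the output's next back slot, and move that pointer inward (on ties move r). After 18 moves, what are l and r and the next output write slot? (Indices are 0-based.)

l=13, r=13, next write slot=0

l=0 r=18: |-20|<=|22| out[18]=484, r--
l=0 r=17: |-20|>|14| out[17]=400, l++
l=1 r=17: |-19|>|14| out[16]=361, l++
l=2 r=17: |-18|>|14| out[15]=324, l++
l=3 r=17: |-16|>|14| out[14]=256, l++
l=4 r=17: |-15|>|14| out[13]=225, l++
l=5 r=17: |-14|<=|14| out[12]=196, r--
l=5 r=16: |-14|>|11| out[11]=196, l++
l=6 r=16: |-13|>|11| out[10]=169, l++
l=7 r=16: |-12|>|11| out[9]=144, l++
l=8 r=16: |-10|<=|11| out[8]=121, r--
l=8 r=15: |-10|>|9| out[7]=100, l++
l=9 r=15: |-9|<=|9| out[6]=81, r--
l=9 r=14: |-9|>|2| out[5]=81, l++
l=10 r=14: |-7|>|2| out[4]=49, l++
l=11 r=14: |-5|>|2| out[3]=25, l++
l=12 r=14: |-2|<=|2| out[2]=4, r--
l=12 r=13: |-2|>|-1| out[1]=4, l++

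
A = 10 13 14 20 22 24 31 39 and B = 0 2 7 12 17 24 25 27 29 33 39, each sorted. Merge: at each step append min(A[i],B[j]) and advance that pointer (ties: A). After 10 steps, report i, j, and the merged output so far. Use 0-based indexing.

i=5, j=5, merged so far=[0, 2, 7, 10, 12, 13, 14, 17, 20, 22]

[i=0,j=0] A[i]=10>B[j]=0 take 0 → j++
[i=0,j=1] A[i]=10>B[j]=2 take 2 → j++
[i=0,j=2] A[i]=10>B[j]=7 take 7 → j++
[i=0,j=3] A[i]=10<=B[j]=12 take 10 → i++
[i=1,j=3] A[i]=13>B[j]=12 take 12 → j++
[i=1,j=4] A[i]=13<=B[j]=17 take 13 → i++
[i=2,j=4] A[i]=14<=B[j]=17 take 14 → i++
[i=3,j=4] A[i]=20>B[j]=17 take 17 → j++
[i=3,j=5] A[i]=20<=B[j]=24 take 20 → i++
[i=4,j=5] A[i]=22<=B[j]=24 take 22 → i++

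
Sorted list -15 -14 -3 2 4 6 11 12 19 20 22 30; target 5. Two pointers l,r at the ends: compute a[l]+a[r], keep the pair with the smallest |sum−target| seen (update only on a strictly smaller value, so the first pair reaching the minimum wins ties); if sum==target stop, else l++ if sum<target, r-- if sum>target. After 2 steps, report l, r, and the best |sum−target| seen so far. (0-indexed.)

[0,11] -15+30=15 d=10 * → r--
[0,10] -15+22=7 d=2 * → r--

l=0, r=9, best |Δ|=2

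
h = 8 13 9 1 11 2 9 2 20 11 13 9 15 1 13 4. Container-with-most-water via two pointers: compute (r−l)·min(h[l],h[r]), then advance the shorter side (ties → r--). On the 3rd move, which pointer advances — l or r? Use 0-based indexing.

[0,15] min(8,4)*15=60 best=60 * → r--
[0,14] min(8,13)*14=112 best=112 * → l++
[1,14] min(13,13)*13=169 best=169 * → r--

r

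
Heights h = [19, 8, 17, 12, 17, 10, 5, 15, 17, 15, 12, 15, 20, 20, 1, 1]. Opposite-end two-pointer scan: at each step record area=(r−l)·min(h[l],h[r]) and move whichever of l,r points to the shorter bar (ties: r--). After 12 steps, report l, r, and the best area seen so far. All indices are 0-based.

l=10, r=13, best area=247

[0,15] min(19,1)*15=15 best=15 * → r--
[0,14] min(19,1)*14=14 best=15 → r--
[0,13] min(19,20)*13=247 best=247 * → l++
[1,13] min(8,20)*12=96 best=247 → l++
[2,13] min(17,20)*11=187 best=247 → l++
[3,13] min(12,20)*10=120 best=247 → l++
[4,13] min(17,20)*9=153 best=247 → l++
[5,13] min(10,20)*8=80 best=247 → l++
[6,13] min(5,20)*7=35 best=247 → l++
[7,13] min(15,20)*6=90 best=247 → l++
[8,13] min(17,20)*5=85 best=247 → l++
[9,13] min(15,20)*4=60 best=247 → l++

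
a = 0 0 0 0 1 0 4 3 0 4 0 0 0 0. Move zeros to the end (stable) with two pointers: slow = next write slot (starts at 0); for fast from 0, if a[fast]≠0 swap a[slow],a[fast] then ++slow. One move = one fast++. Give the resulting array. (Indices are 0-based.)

(s=0,f=0) a[fast]=0 → fast++
(s=0,f=1) a[fast]=0 → fast++
(s=0,f=2) a[fast]=0 → fast++
(s=0,f=3) a[fast]=0 → fast++
(s=0,f=4) a[fast]=1≠0 swap→a[0]=1 → slow++,fast++
(s=1,f=5) a[fast]=0 → fast++
(s=1,f=6) a[fast]=4≠0 swap→a[1]=4 → slow++,fast++
(s=2,f=7) a[fast]=3≠0 swap→a[2]=3 → slow++,fast++
(s=3,f=8) a[fast]=0 → fast++
(s=3,f=9) a[fast]=4≠0 swap→a[3]=4 → slow++,fast++
(s=4,f=10) a[fast]=0 → fast++
(s=4,f=11) a[fast]=0 → fast++
(s=4,f=12) a[fast]=0 → fast++
(s=4,f=13) a[fast]=0 → fast++

[1, 4, 3, 4, 0, 0, 0, 0, 0, 0, 0, 0, 0, 0]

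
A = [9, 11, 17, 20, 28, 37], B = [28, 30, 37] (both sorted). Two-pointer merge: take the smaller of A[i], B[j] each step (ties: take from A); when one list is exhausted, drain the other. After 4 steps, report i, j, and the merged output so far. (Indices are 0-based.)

i=0 j=0: A[i]=9<=B[j]=28 take 9, i++
i=1 j=0: A[i]=11<=B[j]=28 take 11, i++
i=2 j=0: A[i]=17<=B[j]=28 take 17, i++
i=3 j=0: A[i]=20<=B[j]=28 take 20, i++

i=4, j=0, merged so far=[9, 11, 17, 20]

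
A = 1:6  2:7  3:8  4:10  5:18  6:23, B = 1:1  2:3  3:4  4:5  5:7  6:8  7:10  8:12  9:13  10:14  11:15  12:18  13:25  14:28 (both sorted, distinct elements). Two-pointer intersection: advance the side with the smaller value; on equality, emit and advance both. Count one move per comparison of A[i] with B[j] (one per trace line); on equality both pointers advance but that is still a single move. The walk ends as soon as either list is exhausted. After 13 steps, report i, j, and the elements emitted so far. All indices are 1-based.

i=6, j=13, emitted=[7, 8, 10, 18]

i=1 j=1: 6>1, j++
i=1 j=2: 6>3, j++
i=1 j=3: 6>4, j++
i=1 j=4: 6>5, j++
i=1 j=5: 6<7, i++
i=2 j=5: 7==7 emit, i++,j++
i=3 j=6: 8==8 emit, i++,j++
i=4 j=7: 10==10 emit, i++,j++
i=5 j=8: 18>12, j++
i=5 j=9: 18>13, j++
i=5 j=10: 18>14, j++
i=5 j=11: 18>15, j++
i=5 j=12: 18==18 emit, i++,j++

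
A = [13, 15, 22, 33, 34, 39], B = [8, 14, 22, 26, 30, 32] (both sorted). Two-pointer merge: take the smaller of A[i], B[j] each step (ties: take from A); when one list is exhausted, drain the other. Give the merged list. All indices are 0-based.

[8, 13, 14, 15, 22, 22, 26, 30, 32, 33, 34, 39]

i=0 j=0: A[i]=13>B[j]=8 take 8, j++
i=0 j=1: A[i]=13<=B[j]=14 take 13, i++
i=1 j=1: A[i]=15>B[j]=14 take 14, j++
i=1 j=2: A[i]=15<=B[j]=22 take 15, i++
i=2 j=2: A[i]=22<=B[j]=22 take 22, i++
i=3 j=2: A[i]=33>B[j]=22 take 22, j++
i=3 j=3: A[i]=33>B[j]=26 take 26, j++
i=3 j=4: A[i]=33>B[j]=30 take 30, j++
i=3 j=5: A[i]=33>B[j]=32 take 32, j++
i=3 j=6: B done, take A[i]=33, i++
i=4 j=6: B done, take A[i]=34, i++
i=5 j=6: B done, take A[i]=39, i++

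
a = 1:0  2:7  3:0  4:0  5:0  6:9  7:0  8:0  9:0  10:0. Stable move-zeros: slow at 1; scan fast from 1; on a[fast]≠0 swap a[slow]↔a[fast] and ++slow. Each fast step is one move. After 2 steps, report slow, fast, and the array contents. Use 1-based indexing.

slow=2, fast=3, a=[7, 0, 0, 0, 0, 9, 0, 0, 0, 0]

slow=1 fast=1: a[fast]=0, fast++
slow=1 fast=2: a[fast]=7≠0 swap→a[1]=7, slow++,fast++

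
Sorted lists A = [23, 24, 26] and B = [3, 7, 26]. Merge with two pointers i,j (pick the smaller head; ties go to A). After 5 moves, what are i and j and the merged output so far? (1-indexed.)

i=4, j=3, merged so far=[3, 7, 23, 24, 26]

[i=1,j=1] A[i]=23>B[j]=3 take 3 → j++
[i=1,j=2] A[i]=23>B[j]=7 take 7 → j++
[i=1,j=3] A[i]=23<=B[j]=26 take 23 → i++
[i=2,j=3] A[i]=24<=B[j]=26 take 24 → i++
[i=3,j=3] A[i]=26<=B[j]=26 take 26 → i++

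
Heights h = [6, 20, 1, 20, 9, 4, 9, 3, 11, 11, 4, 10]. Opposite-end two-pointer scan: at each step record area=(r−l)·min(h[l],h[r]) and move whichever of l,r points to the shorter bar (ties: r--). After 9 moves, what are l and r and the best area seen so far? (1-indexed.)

[1,12] min(6,10)*11=66 best=66 * → l++
[2,12] min(20,10)*10=100 best=100 * → r--
[2,11] min(20,4)*9=36 best=100 → r--
[2,10] min(20,11)*8=88 best=100 → r--
[2,9] min(20,11)*7=77 best=100 → r--
[2,8] min(20,3)*6=18 best=100 → r--
[2,7] min(20,9)*5=45 best=100 → r--
[2,6] min(20,4)*4=16 best=100 → r--
[2,5] min(20,9)*3=27 best=100 → r--

l=2, r=4, best area=100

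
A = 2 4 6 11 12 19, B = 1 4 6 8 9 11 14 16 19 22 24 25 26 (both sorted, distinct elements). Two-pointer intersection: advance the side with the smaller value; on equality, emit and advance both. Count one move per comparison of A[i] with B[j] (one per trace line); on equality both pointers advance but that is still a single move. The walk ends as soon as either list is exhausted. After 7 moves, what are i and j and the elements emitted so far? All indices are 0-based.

i=4, j=6, emitted=[4, 6, 11]

[i=0,j=0] 2>1 → j++
[i=0,j=1] 2<4 → i++
[i=1,j=1] 4==4 emit → i++,j++
[i=2,j=2] 6==6 emit → i++,j++
[i=3,j=3] 11>8 → j++
[i=3,j=4] 11>9 → j++
[i=3,j=5] 11==11 emit → i++,j++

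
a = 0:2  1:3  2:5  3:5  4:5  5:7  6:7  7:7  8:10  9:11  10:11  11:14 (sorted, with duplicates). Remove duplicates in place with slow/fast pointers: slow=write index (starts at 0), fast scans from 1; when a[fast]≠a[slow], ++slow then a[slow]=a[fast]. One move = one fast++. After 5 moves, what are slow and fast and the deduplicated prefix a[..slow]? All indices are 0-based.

slow=3, fast=6, prefix=[2, 3, 5, 7]

(s=0,f=1) a[fast]=3≠a[slow]=2 write a[1]=3 → slow++,fast++
(s=1,f=2) a[fast]=5≠a[slow]=3 write a[2]=5 → slow++,fast++
(s=2,f=3) a[fast]=5=a[slow] dup → fast++
(s=2,f=4) a[fast]=5=a[slow] dup → fast++
(s=2,f=5) a[fast]=7≠a[slow]=5 write a[3]=7 → slow++,fast++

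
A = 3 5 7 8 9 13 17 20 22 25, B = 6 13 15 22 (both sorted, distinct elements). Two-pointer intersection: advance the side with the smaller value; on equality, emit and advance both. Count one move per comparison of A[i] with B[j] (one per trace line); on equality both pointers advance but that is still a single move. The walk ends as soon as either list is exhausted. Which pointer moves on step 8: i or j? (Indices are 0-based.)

j

i=0 j=0: 3<6, i++
i=1 j=0: 5<6, i++
i=2 j=0: 7>6, j++
i=2 j=1: 7<13, i++
i=3 j=1: 8<13, i++
i=4 j=1: 9<13, i++
i=5 j=1: 13==13 emit, i++,j++
i=6 j=2: 17>15, j++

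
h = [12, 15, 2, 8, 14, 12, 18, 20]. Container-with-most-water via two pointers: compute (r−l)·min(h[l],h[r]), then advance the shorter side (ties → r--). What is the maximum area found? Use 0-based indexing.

max area = 90

[0,7] min(12,20)*7=84 best=84 * → l++
[1,7] min(15,20)*6=90 best=90 * → l++
[2,7] min(2,20)*5=10 best=90 → l++
[3,7] min(8,20)*4=32 best=90 → l++
[4,7] min(14,20)*3=42 best=90 → l++
[5,7] min(12,20)*2=24 best=90 → l++
[6,7] min(18,20)*1=18 best=90 → l++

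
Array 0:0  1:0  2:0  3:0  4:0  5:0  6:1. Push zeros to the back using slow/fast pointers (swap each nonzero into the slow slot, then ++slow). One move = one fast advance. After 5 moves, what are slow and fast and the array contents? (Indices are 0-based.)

slow=0 fast=0: a[fast]=0, fast++
slow=0 fast=1: a[fast]=0, fast++
slow=0 fast=2: a[fast]=0, fast++
slow=0 fast=3: a[fast]=0, fast++
slow=0 fast=4: a[fast]=0, fast++

slow=0, fast=5, a=[0, 0, 0, 0, 0, 0, 1]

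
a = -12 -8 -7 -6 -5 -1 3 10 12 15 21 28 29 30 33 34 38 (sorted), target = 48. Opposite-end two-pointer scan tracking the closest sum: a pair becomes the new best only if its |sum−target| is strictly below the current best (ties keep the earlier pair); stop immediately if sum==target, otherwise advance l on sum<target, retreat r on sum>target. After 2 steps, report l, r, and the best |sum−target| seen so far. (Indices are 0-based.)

l=2, r=16, best |Δ|=18

l=0 r=16: -12+38=26 d=22 *, l++
l=1 r=16: -8+38=30 d=18 *, l++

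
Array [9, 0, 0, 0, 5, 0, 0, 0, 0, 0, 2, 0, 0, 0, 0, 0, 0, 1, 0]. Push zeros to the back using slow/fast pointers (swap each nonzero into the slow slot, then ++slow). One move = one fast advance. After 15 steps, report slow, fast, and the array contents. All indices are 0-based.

slow=3, fast=15, a=[9, 5, 2, 0, 0, 0, 0, 0, 0, 0, 0, 0, 0, 0, 0, 0, 0, 1, 0]

slow=0 fast=0: a[fast]=9≠0 swap→a[0]=9, slow++,fast++
slow=1 fast=1: a[fast]=0, fast++
slow=1 fast=2: a[fast]=0, fast++
slow=1 fast=3: a[fast]=0, fast++
slow=1 fast=4: a[fast]=5≠0 swap→a[1]=5, slow++,fast++
slow=2 fast=5: a[fast]=0, fast++
slow=2 fast=6: a[fast]=0, fast++
slow=2 fast=7: a[fast]=0, fast++
slow=2 fast=8: a[fast]=0, fast++
slow=2 fast=9: a[fast]=0, fast++
slow=2 fast=10: a[fast]=2≠0 swap→a[2]=2, slow++,fast++
slow=3 fast=11: a[fast]=0, fast++
slow=3 fast=12: a[fast]=0, fast++
slow=3 fast=13: a[fast]=0, fast++
slow=3 fast=14: a[fast]=0, fast++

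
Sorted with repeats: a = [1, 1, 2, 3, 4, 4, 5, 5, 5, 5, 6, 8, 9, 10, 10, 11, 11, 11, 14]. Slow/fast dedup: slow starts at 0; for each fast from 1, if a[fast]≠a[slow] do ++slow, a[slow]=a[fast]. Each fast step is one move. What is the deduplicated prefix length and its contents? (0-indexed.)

(s=0,f=1) a[fast]=1=a[slow] dup → fast++
(s=0,f=2) a[fast]=2≠a[slow]=1 write a[1]=2 → slow++,fast++
(s=1,f=3) a[fast]=3≠a[slow]=2 write a[2]=3 → slow++,fast++
(s=2,f=4) a[fast]=4≠a[slow]=3 write a[3]=4 → slow++,fast++
(s=3,f=5) a[fast]=4=a[slow] dup → fast++
(s=3,f=6) a[fast]=5≠a[slow]=4 write a[4]=5 → slow++,fast++
(s=4,f=7) a[fast]=5=a[slow] dup → fast++
(s=4,f=8) a[fast]=5=a[slow] dup → fast++
(s=4,f=9) a[fast]=5=a[slow] dup → fast++
(s=4,f=10) a[fast]=6≠a[slow]=5 write a[5]=6 → slow++,fast++
(s=5,f=11) a[fast]=8≠a[slow]=6 write a[6]=8 → slow++,fast++
(s=6,f=12) a[fast]=9≠a[slow]=8 write a[7]=9 → slow++,fast++
(s=7,f=13) a[fast]=10≠a[slow]=9 write a[8]=10 → slow++,fast++
(s=8,f=14) a[fast]=10=a[slow] dup → fast++
(s=8,f=15) a[fast]=11≠a[slow]=10 write a[9]=11 → slow++,fast++
(s=9,f=16) a[fast]=11=a[slow] dup → fast++
(s=9,f=17) a[fast]=11=a[slow] dup → fast++
(s=9,f=18) a[fast]=14≠a[slow]=11 write a[10]=14 → slow++,fast++

length 11; prefix = [1, 2, 3, 4, 5, 6, 8, 9, 10, 11, 14]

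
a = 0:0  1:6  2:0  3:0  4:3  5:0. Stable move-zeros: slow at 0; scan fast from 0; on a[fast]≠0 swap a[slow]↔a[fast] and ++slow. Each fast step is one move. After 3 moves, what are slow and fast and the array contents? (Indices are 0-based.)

slow=1, fast=3, a=[6, 0, 0, 0, 3, 0]

(s=0,f=0) a[fast]=0 → fast++
(s=0,f=1) a[fast]=6≠0 swap→a[0]=6 → slow++,fast++
(s=1,f=2) a[fast]=0 → fast++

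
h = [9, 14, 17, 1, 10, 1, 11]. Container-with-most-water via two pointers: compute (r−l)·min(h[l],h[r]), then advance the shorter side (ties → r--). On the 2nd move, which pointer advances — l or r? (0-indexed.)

r

l=0 r=6: min(9,11)*6=54 best=54 *, l++
l=1 r=6: min(14,11)*5=55 best=55 *, r--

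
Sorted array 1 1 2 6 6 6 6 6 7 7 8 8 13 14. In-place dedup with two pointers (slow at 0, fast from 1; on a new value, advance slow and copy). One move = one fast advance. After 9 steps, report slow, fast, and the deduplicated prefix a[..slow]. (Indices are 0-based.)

(s=0,f=1) a[fast]=1=a[slow] dup → fast++
(s=0,f=2) a[fast]=2≠a[slow]=1 write a[1]=2 → slow++,fast++
(s=1,f=3) a[fast]=6≠a[slow]=2 write a[2]=6 → slow++,fast++
(s=2,f=4) a[fast]=6=a[slow] dup → fast++
(s=2,f=5) a[fast]=6=a[slow] dup → fast++
(s=2,f=6) a[fast]=6=a[slow] dup → fast++
(s=2,f=7) a[fast]=6=a[slow] dup → fast++
(s=2,f=8) a[fast]=7≠a[slow]=6 write a[3]=7 → slow++,fast++
(s=3,f=9) a[fast]=7=a[slow] dup → fast++

slow=3, fast=10, prefix=[1, 2, 6, 7]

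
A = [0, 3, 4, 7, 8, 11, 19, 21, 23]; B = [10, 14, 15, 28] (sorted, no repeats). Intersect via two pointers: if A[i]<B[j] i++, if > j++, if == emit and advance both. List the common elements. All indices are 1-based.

intersection = []

i=1 j=1: 0<10, i++
i=2 j=1: 3<10, i++
i=3 j=1: 4<10, i++
i=4 j=1: 7<10, i++
i=5 j=1: 8<10, i++
i=6 j=1: 11>10, j++
i=6 j=2: 11<14, i++
i=7 j=2: 19>14, j++
i=7 j=3: 19>15, j++
i=7 j=4: 19<28, i++
i=8 j=4: 21<28, i++
i=9 j=4: 23<28, i++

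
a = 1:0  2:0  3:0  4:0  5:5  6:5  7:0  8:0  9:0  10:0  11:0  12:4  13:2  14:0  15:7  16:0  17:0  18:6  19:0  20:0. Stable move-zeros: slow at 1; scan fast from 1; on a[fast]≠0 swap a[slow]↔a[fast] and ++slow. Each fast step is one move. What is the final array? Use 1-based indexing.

[5, 5, 4, 2, 7, 6, 0, 0, 0, 0, 0, 0, 0, 0, 0, 0, 0, 0, 0, 0]

slow=1 fast=1: a[fast]=0, fast++
slow=1 fast=2: a[fast]=0, fast++
slow=1 fast=3: a[fast]=0, fast++
slow=1 fast=4: a[fast]=0, fast++
slow=1 fast=5: a[fast]=5≠0 swap→a[1]=5, slow++,fast++
slow=2 fast=6: a[fast]=5≠0 swap→a[2]=5, slow++,fast++
slow=3 fast=7: a[fast]=0, fast++
slow=3 fast=8: a[fast]=0, fast++
slow=3 fast=9: a[fast]=0, fast++
slow=3 fast=10: a[fast]=0, fast++
slow=3 fast=11: a[fast]=0, fast++
slow=3 fast=12: a[fast]=4≠0 swap→a[3]=4, slow++,fast++
slow=4 fast=13: a[fast]=2≠0 swap→a[4]=2, slow++,fast++
slow=5 fast=14: a[fast]=0, fast++
slow=5 fast=15: a[fast]=7≠0 swap→a[5]=7, slow++,fast++
slow=6 fast=16: a[fast]=0, fast++
slow=6 fast=17: a[fast]=0, fast++
slow=6 fast=18: a[fast]=6≠0 swap→a[6]=6, slow++,fast++
slow=7 fast=19: a[fast]=0, fast++
slow=7 fast=20: a[fast]=0, fast++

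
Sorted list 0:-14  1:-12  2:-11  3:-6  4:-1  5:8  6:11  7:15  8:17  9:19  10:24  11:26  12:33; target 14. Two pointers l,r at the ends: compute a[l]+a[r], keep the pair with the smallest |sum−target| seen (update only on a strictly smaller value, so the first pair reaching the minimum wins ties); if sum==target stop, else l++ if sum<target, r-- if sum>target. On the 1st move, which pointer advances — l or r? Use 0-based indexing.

r

l=0 r=12: -14+33=19 d=5 *, r--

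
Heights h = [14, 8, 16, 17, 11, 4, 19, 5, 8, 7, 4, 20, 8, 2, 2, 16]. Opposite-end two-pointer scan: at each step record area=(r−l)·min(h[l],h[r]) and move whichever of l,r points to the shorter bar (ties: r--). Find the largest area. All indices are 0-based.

l=0 r=15: min(14,16)*15=210 best=210 *, l++
l=1 r=15: min(8,16)*14=112 best=210, l++
l=2 r=15: min(16,16)*13=208 best=210, r--
l=2 r=14: min(16,2)*12=24 best=210, r--
l=2 r=13: min(16,2)*11=22 best=210, r--
l=2 r=12: min(16,8)*10=80 best=210, r--
l=2 r=11: min(16,20)*9=144 best=210, l++
l=3 r=11: min(17,20)*8=136 best=210, l++
l=4 r=11: min(11,20)*7=77 best=210, l++
l=5 r=11: min(4,20)*6=24 best=210, l++
l=6 r=11: min(19,20)*5=95 best=210, l++
l=7 r=11: min(5,20)*4=20 best=210, l++
l=8 r=11: min(8,20)*3=24 best=210, l++
l=9 r=11: min(7,20)*2=14 best=210, l++
l=10 r=11: min(4,20)*1=4 best=210, l++

max area = 210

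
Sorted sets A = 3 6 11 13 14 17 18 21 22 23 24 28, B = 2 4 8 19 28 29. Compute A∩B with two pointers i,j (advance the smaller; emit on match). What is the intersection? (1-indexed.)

i=1 j=1: 3>2, j++
i=1 j=2: 3<4, i++
i=2 j=2: 6>4, j++
i=2 j=3: 6<8, i++
i=3 j=3: 11>8, j++
i=3 j=4: 11<19, i++
i=4 j=4: 13<19, i++
i=5 j=4: 14<19, i++
i=6 j=4: 17<19, i++
i=7 j=4: 18<19, i++
i=8 j=4: 21>19, j++
i=8 j=5: 21<28, i++
i=9 j=5: 22<28, i++
i=10 j=5: 23<28, i++
i=11 j=5: 24<28, i++
i=12 j=5: 28==28 emit, i++,j++

intersection = [28]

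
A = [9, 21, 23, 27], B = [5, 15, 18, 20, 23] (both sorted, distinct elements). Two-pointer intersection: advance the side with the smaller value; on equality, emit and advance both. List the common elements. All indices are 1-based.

intersection = [23]

i=1 j=1: 9>5, j++
i=1 j=2: 9<15, i++
i=2 j=2: 21>15, j++
i=2 j=3: 21>18, j++
i=2 j=4: 21>20, j++
i=2 j=5: 21<23, i++
i=3 j=5: 23==23 emit, i++,j++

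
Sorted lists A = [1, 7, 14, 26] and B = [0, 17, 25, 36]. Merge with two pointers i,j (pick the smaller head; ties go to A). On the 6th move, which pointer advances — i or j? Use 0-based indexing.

j

i=0 j=0: A[i]=1>B[j]=0 take 0, j++
i=0 j=1: A[i]=1<=B[j]=17 take 1, i++
i=1 j=1: A[i]=7<=B[j]=17 take 7, i++
i=2 j=1: A[i]=14<=B[j]=17 take 14, i++
i=3 j=1: A[i]=26>B[j]=17 take 17, j++
i=3 j=2: A[i]=26>B[j]=25 take 25, j++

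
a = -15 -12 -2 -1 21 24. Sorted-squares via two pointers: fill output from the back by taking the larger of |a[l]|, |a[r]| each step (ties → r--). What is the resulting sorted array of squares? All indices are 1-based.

[1, 4, 144, 225, 441, 576]

[1,6] |-15|<=|24| out[6]=576 → r--
[1,5] |-15|<=|21| out[5]=441 → r--
[1,4] |-15|>|-1| out[4]=225 → l++
[2,4] |-12|>|-1| out[3]=144 → l++
[3,4] |-2|>|-1| out[2]=4 → l++
[4,4] |-1|<=|-1| out[1]=1 → r--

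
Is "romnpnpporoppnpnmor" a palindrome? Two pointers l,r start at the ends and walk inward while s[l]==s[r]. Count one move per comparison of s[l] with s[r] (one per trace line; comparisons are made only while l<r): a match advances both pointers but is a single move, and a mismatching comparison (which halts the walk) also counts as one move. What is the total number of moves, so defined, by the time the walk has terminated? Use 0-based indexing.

[0,18] 'r'=='r' → l++,r--
[1,17] 'o'=='o' → l++,r--
[2,16] 'm'=='m' → l++,r--
[3,15] 'n'=='n' → l++,r--
[4,14] 'p'=='p' → l++,r--
[5,13] 'n'=='n' → l++,r--
[6,12] 'p'=='p' → l++,r--
[7,11] 'p'=='p' → l++,r--
[8,10] 'o'=='o' → l++,r--

9 moves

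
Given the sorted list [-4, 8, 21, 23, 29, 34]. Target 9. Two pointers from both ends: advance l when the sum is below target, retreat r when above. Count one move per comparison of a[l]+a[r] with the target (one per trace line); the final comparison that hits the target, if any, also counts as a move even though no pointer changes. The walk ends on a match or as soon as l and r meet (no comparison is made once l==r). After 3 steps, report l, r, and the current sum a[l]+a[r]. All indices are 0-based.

l=0 r=5: -4+34=30 >9, r--
l=0 r=4: -4+29=25 >9, r--
l=0 r=3: -4+23=19 >9, r--

l=0, r=2, sum=17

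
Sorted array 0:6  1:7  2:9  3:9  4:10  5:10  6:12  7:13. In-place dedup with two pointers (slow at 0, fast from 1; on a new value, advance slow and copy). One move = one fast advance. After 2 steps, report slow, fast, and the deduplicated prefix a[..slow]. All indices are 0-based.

(s=0,f=1) a[fast]=7≠a[slow]=6 write a[1]=7 → slow++,fast++
(s=1,f=2) a[fast]=9≠a[slow]=7 write a[2]=9 → slow++,fast++

slow=2, fast=3, prefix=[6, 7, 9]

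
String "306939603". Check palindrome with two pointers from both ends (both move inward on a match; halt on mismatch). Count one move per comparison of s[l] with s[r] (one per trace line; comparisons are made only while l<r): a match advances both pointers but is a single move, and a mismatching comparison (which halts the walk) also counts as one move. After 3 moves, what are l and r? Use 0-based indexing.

l=0 r=8: '3'=='3', l++,r--
l=1 r=7: '0'=='0', l++,r--
l=2 r=6: '6'=='6', l++,r--

l=3, r=5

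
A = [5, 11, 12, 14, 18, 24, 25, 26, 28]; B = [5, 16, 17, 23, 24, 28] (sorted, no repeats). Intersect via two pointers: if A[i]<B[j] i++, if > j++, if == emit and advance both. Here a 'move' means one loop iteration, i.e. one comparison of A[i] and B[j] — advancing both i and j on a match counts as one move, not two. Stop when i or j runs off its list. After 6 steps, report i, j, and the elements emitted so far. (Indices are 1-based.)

i=5, j=4, emitted=[5]

[i=1,j=1] 5==5 emit → i++,j++
[i=2,j=2] 11<16 → i++
[i=3,j=2] 12<16 → i++
[i=4,j=2] 14<16 → i++
[i=5,j=2] 18>16 → j++
[i=5,j=3] 18>17 → j++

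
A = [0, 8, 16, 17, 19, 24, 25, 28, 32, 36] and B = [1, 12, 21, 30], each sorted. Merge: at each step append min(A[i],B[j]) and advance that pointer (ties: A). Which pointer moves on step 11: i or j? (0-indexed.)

i

[i=0,j=0] A[i]=0<=B[j]=1 take 0 → i++
[i=1,j=0] A[i]=8>B[j]=1 take 1 → j++
[i=1,j=1] A[i]=8<=B[j]=12 take 8 → i++
[i=2,j=1] A[i]=16>B[j]=12 take 12 → j++
[i=2,j=2] A[i]=16<=B[j]=21 take 16 → i++
[i=3,j=2] A[i]=17<=B[j]=21 take 17 → i++
[i=4,j=2] A[i]=19<=B[j]=21 take 19 → i++
[i=5,j=2] A[i]=24>B[j]=21 take 21 → j++
[i=5,j=3] A[i]=24<=B[j]=30 take 24 → i++
[i=6,j=3] A[i]=25<=B[j]=30 take 25 → i++
[i=7,j=3] A[i]=28<=B[j]=30 take 28 → i++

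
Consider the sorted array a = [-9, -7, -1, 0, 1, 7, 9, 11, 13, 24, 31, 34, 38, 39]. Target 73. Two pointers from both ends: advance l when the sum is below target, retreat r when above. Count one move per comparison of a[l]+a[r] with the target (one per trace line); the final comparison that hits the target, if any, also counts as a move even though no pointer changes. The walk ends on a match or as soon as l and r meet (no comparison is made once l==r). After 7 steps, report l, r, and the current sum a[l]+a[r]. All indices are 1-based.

l=1 r=14: -9+39=30 <73, l++
l=2 r=14: -7+39=32 <73, l++
l=3 r=14: -1+39=38 <73, l++
l=4 r=14: 0+39=39 <73, l++
l=5 r=14: 1+39=40 <73, l++
l=6 r=14: 7+39=46 <73, l++
l=7 r=14: 9+39=48 <73, l++

l=8, r=14, sum=50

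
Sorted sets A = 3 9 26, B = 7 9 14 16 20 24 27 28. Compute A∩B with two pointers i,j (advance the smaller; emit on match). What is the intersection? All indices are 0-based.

intersection = [9]

[i=0,j=0] 3<7 → i++
[i=1,j=0] 9>7 → j++
[i=1,j=1] 9==9 emit → i++,j++
[i=2,j=2] 26>14 → j++
[i=2,j=3] 26>16 → j++
[i=2,j=4] 26>20 → j++
[i=2,j=5] 26>24 → j++
[i=2,j=6] 26<27 → i++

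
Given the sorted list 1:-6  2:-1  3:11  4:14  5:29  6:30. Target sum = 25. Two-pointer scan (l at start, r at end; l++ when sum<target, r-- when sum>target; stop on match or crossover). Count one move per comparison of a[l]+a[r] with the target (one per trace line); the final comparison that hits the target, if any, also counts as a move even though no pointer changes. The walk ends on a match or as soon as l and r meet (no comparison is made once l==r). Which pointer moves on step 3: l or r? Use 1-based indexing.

r

[1,6] -6+30=24 <25 → l++
[2,6] -1+30=29 >25 → r--
[2,5] -1+29=28 >25 → r--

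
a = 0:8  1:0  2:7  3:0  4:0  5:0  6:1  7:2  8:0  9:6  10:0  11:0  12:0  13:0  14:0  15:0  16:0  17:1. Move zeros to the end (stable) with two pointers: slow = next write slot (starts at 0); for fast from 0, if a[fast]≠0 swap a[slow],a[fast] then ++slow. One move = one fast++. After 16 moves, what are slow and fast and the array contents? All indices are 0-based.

slow=0 fast=0: a[fast]=8≠0 swap→a[0]=8, slow++,fast++
slow=1 fast=1: a[fast]=0, fast++
slow=1 fast=2: a[fast]=7≠0 swap→a[1]=7, slow++,fast++
slow=2 fast=3: a[fast]=0, fast++
slow=2 fast=4: a[fast]=0, fast++
slow=2 fast=5: a[fast]=0, fast++
slow=2 fast=6: a[fast]=1≠0 swap→a[2]=1, slow++,fast++
slow=3 fast=7: a[fast]=2≠0 swap→a[3]=2, slow++,fast++
slow=4 fast=8: a[fast]=0, fast++
slow=4 fast=9: a[fast]=6≠0 swap→a[4]=6, slow++,fast++
slow=5 fast=10: a[fast]=0, fast++
slow=5 fast=11: a[fast]=0, fast++
slow=5 fast=12: a[fast]=0, fast++
slow=5 fast=13: a[fast]=0, fast++
slow=5 fast=14: a[fast]=0, fast++
slow=5 fast=15: a[fast]=0, fast++

slow=5, fast=16, a=[8, 7, 1, 2, 6, 0, 0, 0, 0, 0, 0, 0, 0, 0, 0, 0, 0, 1]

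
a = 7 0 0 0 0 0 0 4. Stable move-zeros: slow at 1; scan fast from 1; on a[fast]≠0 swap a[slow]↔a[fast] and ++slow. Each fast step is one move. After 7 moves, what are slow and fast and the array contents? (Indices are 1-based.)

slow=2, fast=8, a=[7, 0, 0, 0, 0, 0, 0, 4]

slow=1 fast=1: a[fast]=7≠0 swap→a[1]=7, slow++,fast++
slow=2 fast=2: a[fast]=0, fast++
slow=2 fast=3: a[fast]=0, fast++
slow=2 fast=4: a[fast]=0, fast++
slow=2 fast=5: a[fast]=0, fast++
slow=2 fast=6: a[fast]=0, fast++
slow=2 fast=7: a[fast]=0, fast++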